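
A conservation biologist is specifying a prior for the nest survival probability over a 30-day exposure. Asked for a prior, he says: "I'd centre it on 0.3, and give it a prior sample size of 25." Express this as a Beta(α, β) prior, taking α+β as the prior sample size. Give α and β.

Under the effective-sample-size interpretation, Beta(α, β) has prior mean α/(α+β) and prior sample size α+β.
So α+β = 25 and α/(α+β) = 0.3, giving α = 0.3·25 = 7.5 and β = 25 − 7.5 = 17.5.

α = 7.5, β = 17.5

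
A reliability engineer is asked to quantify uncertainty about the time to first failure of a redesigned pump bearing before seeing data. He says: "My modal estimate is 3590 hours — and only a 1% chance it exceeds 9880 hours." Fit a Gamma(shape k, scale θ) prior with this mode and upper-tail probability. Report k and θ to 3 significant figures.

k ≈ 5.48, θ ≈ 801

Gamma(k,θ) with k>1 has mode (k−1)θ, so θ = 3590/(k−1).
Need P(X < 9880) = 0.99 with θ tied to k this way. Start at k = 2, θ = 3590: P(X<9880) ≈ 0.761.
Too low — raise k to concentrate. Iterating converges to k ≈ 5.48.
Then θ = 3590/(5.48−1) ≈ 801.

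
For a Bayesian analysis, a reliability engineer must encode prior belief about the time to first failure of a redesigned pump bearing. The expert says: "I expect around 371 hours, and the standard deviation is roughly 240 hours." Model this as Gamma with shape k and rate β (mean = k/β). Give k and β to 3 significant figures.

For Gamma(k, rate β): mean = k/β, variance = k/β², so CV = 1/√k.
CV = SD/mean = 240/371 = 0.6469, hence k = 1/CV² = 2.39.
Then β = k/mean = 2.39/371 = 0.00644.

k ≈ 2.39, β ≈ 0.00644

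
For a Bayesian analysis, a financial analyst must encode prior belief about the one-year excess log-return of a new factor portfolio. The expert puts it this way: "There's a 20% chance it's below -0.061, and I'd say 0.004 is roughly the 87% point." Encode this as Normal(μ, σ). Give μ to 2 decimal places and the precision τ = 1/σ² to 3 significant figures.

μ = -0.03, τ = 917

The p-quantile of Normal(μ,σ) is μ + z_p·σ, with z_{0.2} = -0.8416 and z_{0.87} = 1.126.
Eliminate σ: μ = (z₂·x₁ − z₁·x₂)/(z₂ − z₁) = (1.126·-0.061 − (-0.8416)·0.004)/1.968 = -0.03.
Then σ = (x₂ − x₁)/(z₂ − z₁) = (0.004 − -0.061)/1.968 = 0.03.
Precision τ = 1/σ² = 1/0.03303² = 917.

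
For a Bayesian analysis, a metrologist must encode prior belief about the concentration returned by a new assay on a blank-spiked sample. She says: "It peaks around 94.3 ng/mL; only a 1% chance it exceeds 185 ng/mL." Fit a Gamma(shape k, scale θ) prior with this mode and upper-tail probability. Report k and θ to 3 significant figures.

k ≈ 11.9, θ ≈ 8.69

Gamma(k,θ) with k>1 has mode (k−1)θ, so θ = 94.3/(k−1).
Need P(X < 185) = 0.99 with θ tied to k this way. Start at k = 2, θ = 94.3: P(X<185) ≈ 0.584.
Too low — raise k to concentrate. Iterating converges to k ≈ 11.9.
Then θ = 94.3/(11.9−1) ≈ 8.69.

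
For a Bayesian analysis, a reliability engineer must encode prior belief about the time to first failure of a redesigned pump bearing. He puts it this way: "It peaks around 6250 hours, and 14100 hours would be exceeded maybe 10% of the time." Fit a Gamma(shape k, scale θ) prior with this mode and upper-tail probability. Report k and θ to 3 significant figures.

Gamma(k,θ) with k>1 has mode (k−1)θ, so θ = 6250/(k−1).
Need P(X < 14100) = 0.9 with θ tied to k this way. Start at k = 2, θ = 6250: P(X<14100) ≈ 0.659.
Too low — raise k to concentrate. Iterating converges to k ≈ 3.91.
Then θ = 6250/(3.91−1) ≈ 2150.

k ≈ 3.91, θ ≈ 2150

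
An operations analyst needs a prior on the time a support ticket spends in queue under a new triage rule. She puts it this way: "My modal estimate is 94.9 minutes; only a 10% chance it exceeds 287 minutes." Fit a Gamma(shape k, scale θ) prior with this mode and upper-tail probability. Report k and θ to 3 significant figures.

Gamma(k,θ) with k>1 has mode (k−1)θ, so θ = 94.9/(k−1).
Need P(X < 287) = 0.9 with θ tied to k this way. Start at k = 2, θ = 94.9: P(X<287) ≈ 0.804.
Too low — raise k to concentrate. Iterating converges to k ≈ 2.55.
Then θ = 94.9/(2.55−1) ≈ 61.2.

k ≈ 2.55, θ ≈ 61.2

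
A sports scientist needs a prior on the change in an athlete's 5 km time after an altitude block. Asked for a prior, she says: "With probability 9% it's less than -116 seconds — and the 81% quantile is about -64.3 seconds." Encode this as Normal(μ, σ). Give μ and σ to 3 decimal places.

The p-quantile of Normal(μ,σ) is μ + z_p·σ, with z_{0.09} = -1.341 and z_{0.81} = 0.8779.
Eliminate σ: μ = (z₂·x₁ − z₁·x₂)/(z₂ − z₁) = (0.8779·-116 − (-1.341)·-64.3)/2.219 = -84.757.
Then σ = (x₂ − x₁)/(z₂ − z₁) = (-64.3 − -116)/2.219 = 23.302.

μ = -84.757, σ = 23.302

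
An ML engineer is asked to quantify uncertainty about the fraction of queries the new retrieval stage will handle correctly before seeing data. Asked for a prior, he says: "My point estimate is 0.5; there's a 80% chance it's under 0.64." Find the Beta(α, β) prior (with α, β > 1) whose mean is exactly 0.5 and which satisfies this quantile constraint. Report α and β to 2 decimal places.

With mean 0.5 fixed, write α = 0.5s, β = 0.5s where s = α+β.
Need P(θ < 0.64) = 0.8 under Beta(0.5s, 0.5s). Normal approximation: (q−m)/√(m(1−m)/s) ≈ z_{0.8} = 0.842, so s ≈ 0.5·0.5·(0.842)²/(0.64−0.5)² = 9.0.
At s = 9.0: P(θ<0.64) ≈ 0.798. Adjusting to match 0.8 gives s ≈ 9.16.
So α = 0.5·9.16 ≈ 4.58, β = 0.5·9.16 ≈ 4.58.

α ≈ 4.58, β ≈ 4.58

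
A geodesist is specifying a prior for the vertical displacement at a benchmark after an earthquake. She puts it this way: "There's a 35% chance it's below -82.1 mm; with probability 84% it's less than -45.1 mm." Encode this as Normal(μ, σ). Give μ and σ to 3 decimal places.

For Normal(μ,σ), the p-quantile is μ + z_p·σ. Here z_{0.35} = -0.3853, z_{0.84} = 0.9945.
So -82.1 = μ − 0.3853σ and -45.1 = μ + 0.9945σ.
Subtracting: σ = (-45.1 − -82.1)/(0.9945 − (-0.3853)) = 26.816.
Then μ = -82.1 − (-0.3853)·26.816 = -71.767.

μ = -71.767, σ = 26.816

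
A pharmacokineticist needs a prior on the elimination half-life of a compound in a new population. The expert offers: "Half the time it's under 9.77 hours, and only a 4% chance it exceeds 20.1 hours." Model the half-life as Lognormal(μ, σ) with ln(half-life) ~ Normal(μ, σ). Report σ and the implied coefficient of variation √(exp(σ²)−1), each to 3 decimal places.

σ ≈ 0.412, CV ≈ 0.430

If T ~ Lognormal(μ,σ) then ln T ~ Normal(μ,σ), so the p-quantile of ln T is μ + z_p·σ.
ln(9.77) = 2.279 and ln(20.1) = 3.001; z_{0.5} = 0, z_{0.96} = 1.751.
σ = (3.001 − 2.279)/(1.751 − (0)) = 0.412.
μ = 2.279 − (0)·0.412 = 2.279.
CV = √(exp(σ²)−1) = √(exp(0.1698)−1) = 0.430.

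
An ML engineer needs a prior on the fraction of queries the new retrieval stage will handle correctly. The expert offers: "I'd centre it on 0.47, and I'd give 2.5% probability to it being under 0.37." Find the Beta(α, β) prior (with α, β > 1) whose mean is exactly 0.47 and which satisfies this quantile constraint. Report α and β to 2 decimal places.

α ≈ 43.75, β ≈ 49.34

With mean 0.47 fixed, write α = 0.47s, β = 0.53s where s = α+β.
Need P(θ < 0.37) = 0.025 under Beta(0.47s, 0.53s). Normal approximation: (q−m)/√(m(1−m)/s) ≈ z_{0.025} = -1.96, so s ≈ 0.47·0.53·(-1.96)²/(0.37−0.47)² = 95.7.
At s = 95.7: P(θ<0.37) ≈ 0.023. Adjusting to match 0.025 gives s ≈ 93.09.
So α = 0.47·93.09 ≈ 43.75, β = 0.53·93.09 ≈ 49.34.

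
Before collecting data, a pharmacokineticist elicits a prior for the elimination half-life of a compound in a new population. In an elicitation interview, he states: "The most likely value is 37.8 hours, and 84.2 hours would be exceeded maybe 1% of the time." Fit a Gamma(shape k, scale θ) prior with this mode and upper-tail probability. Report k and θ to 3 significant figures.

k ≈ 8.5, θ ≈ 5.04

Gamma(k,θ) with k>1 has mode (k−1)θ, so θ = 37.8/(k−1).
Need P(X < 84.2) = 0.99 with θ tied to k this way. Start at k = 2, θ = 37.8: P(X<84.2) ≈ 0.652.
Too low — raise k to concentrate. Iterating converges to k ≈ 8.5.
Then θ = 37.8/(8.5−1) ≈ 5.04.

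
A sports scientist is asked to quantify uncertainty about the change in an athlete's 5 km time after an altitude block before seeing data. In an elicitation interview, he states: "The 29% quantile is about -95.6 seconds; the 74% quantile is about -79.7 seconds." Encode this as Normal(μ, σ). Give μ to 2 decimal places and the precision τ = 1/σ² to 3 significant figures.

The p-quantile of Normal(μ,σ) is μ + z_p·σ, with z_{0.29} = -0.5534 and z_{0.74} = 0.6433.
Eliminate σ: μ = (z₂·x₁ − z₁·x₂)/(z₂ − z₁) = (0.6433·-95.6 − (-0.5534)·-79.7)/1.197 = -88.25.
Then σ = (x₂ − x₁)/(z₂ − z₁) = (-79.7 − -95.6)/1.197 = 13.29.
Precision τ = 1/σ² = 1/13.29² = 0.00566.

μ = -88.25, τ = 0.00566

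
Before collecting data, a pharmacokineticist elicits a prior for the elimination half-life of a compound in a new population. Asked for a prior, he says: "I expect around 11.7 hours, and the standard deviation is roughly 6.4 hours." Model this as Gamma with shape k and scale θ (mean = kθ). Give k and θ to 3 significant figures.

k ≈ 3.34, θ ≈ 3.5

For Gamma(k, scale θ): mean = kθ, variance = kθ², so CV = 1/√k.
CV = SD/mean = 6.4/11.7 = 0.547, hence k = 1/CV² = 3.34.
Then θ = mean/k = 11.7/3.34 = 3.5.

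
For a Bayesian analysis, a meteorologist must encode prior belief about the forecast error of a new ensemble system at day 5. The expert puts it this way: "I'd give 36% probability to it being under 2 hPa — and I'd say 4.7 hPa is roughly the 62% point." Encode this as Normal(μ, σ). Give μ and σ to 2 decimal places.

For Normal(μ,σ), the p-quantile is μ + z_p·σ. Here z_{0.36} = -0.3585, z_{0.62} = 0.3055.
So 2 = μ − 0.3585σ and 4.7 = μ + 0.3055σ.
Subtracting: σ = (4.7 − 2)/(0.3055 − (-0.3585)) = 4.07.
Then μ = 2 − (-0.3585)·4.07 = 3.46.

μ = 3.46, σ = 4.07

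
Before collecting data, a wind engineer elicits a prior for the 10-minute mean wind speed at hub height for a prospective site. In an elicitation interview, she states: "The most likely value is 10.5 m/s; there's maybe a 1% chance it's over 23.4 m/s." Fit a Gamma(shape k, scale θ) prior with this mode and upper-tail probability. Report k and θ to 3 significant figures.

Gamma(k,θ) with k>1 has mode (k−1)θ, so θ = 10.5/(k−1).
Need P(X < 23.4) = 0.99 with θ tied to k this way. Start at k = 2, θ = 10.5: P(X<23.4) ≈ 0.652.
Too low — raise k to concentrate. Iterating converges to k ≈ 8.49.
Then θ = 10.5/(8.49−1) ≈ 1.4.

k ≈ 8.49, θ ≈ 1.4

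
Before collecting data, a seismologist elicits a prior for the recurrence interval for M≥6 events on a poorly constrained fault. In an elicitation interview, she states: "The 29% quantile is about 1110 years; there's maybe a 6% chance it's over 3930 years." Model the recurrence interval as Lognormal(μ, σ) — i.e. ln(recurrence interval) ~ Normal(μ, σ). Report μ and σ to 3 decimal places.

μ ≈ 7.344, σ ≈ 0.600

If T ~ Lognormal(μ,σ) then ln T ~ Normal(μ,σ), so the p-quantile of ln T is μ + z_p·σ.
ln(1110) = 7.012 and ln(3930) = 8.276; z_{0.29} = -0.5534, z_{0.94} = 1.555.
σ = (8.276 − 7.012)/(1.555 − (-0.5534)) = 0.600.
μ = 7.012 − (-0.5534)·0.600 = 7.344.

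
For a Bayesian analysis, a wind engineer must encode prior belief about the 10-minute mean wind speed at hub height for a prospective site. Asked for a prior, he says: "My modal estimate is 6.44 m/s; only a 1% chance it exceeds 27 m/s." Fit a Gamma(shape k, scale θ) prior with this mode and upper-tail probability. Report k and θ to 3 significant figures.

k ≈ 3.01, θ ≈ 3.21

Gamma(k,θ) with k>1 has mode (k−1)θ, so θ = 6.44/(k−1).
Need P(X < 27) = 0.99 with θ tied to k this way. Start at k = 2, θ = 6.44: P(X<27) ≈ 0.922.
Too low — raise k to concentrate. Iterating converges to k ≈ 3.01.
Then θ = 6.44/(3.01−1) ≈ 3.21.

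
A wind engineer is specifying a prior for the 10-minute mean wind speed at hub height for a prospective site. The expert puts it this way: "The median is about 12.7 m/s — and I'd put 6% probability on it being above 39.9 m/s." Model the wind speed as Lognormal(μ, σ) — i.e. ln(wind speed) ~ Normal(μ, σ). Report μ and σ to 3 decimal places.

If T ~ Lognormal(μ,σ) then ln T ~ Normal(μ,σ), so the p-quantile of ln T is μ + z_p·σ.
ln(12.7) = 2.542 and ln(39.9) = 3.686; z_{0.5} = 0, z_{0.94} = 1.555.
σ = (3.686 − 2.542)/(1.555 − (0)) = 0.736.
μ = 2.542 − (0)·0.736 = 2.542.

μ ≈ 2.542, σ ≈ 0.736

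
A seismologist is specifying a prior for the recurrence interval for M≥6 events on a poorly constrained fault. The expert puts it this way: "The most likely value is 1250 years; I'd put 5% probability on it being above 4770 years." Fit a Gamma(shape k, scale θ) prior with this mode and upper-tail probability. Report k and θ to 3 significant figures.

k ≈ 2.42, θ ≈ 882

Gamma(k,θ) with k>1 has mode (k−1)θ, so θ = 1250/(k−1).
Need P(X < 4770) = 0.95 with θ tied to k this way. Start at k = 2, θ = 1250: P(X<4770) ≈ 0.894.
Too low — raise k to concentrate. Iterating converges to k ≈ 2.42.
Then θ = 1250/(2.42−1) ≈ 882.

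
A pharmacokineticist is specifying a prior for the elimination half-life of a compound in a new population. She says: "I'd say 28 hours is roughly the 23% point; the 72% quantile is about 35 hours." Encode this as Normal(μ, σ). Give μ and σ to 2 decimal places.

The p-quantile of Normal(μ,σ) is μ + z_p·σ, with z_{0.23} = -0.7388 and z_{0.72} = 0.5828.
Eliminate σ: μ = (z₂·x₁ − z₁·x₂)/(z₂ − z₁) = (0.5828·28 − (-0.7388)·35)/1.322 = 31.91.
Then σ = (x₂ − x₁)/(z₂ − z₁) = (35 − 28)/1.322 = 5.30.

μ = 31.91, σ = 5.30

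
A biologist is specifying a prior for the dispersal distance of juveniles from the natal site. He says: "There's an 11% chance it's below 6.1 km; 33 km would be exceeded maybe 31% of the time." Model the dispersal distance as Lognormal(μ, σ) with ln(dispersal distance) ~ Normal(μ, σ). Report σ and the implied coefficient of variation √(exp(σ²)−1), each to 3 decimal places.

σ ≈ 0.980, CV ≈ 1.270

If T ~ Lognormal(μ,σ) then ln T ~ Normal(μ,σ), so the p-quantile of ln T is μ + z_p·σ.
ln(6.1) = 1.808 and ln(33) = 3.497; z_{0.11} = -1.227, z_{0.69} = 0.4959.
σ = (3.497 − 1.808)/(0.4959 − (-1.227)) = 0.980.
μ = 1.808 − (-1.227)·0.980 = 3.010.
CV = √(exp(σ²)−1) = √(exp(0.9607)−1) = 1.270.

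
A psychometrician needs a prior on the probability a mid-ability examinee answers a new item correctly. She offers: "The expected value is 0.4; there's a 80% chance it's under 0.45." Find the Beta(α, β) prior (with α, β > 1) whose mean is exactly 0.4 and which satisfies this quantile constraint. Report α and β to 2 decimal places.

With mean 0.4 fixed, write α = 0.4s, β = 0.6s where s = α+β.
Need P(θ < 0.45) = 0.8 under Beta(0.4s, 0.6s). Normal approximation: (q−m)/√(m(1−m)/s) ≈ z_{0.8} = 0.842, so s ≈ 0.4·0.6·(0.842)²/(0.45−0.4)² = 68.0.
At s = 68.0: P(θ<0.45) ≈ 0.801. Adjusting to match 0.8 gives s ≈ 67.32.
So α = 0.4·67.32 ≈ 26.93, β = 0.6·67.32 ≈ 40.39.

α ≈ 26.93, β ≈ 40.39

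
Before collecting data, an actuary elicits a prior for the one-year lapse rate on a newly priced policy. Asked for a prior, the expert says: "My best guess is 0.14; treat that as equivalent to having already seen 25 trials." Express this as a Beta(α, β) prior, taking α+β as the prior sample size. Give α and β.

α = 3.5, β = 21.5

Under the effective-sample-size interpretation, Beta(α, β) has prior mean α/(α+β) and prior sample size α+β.
So α+β = 25 and α/(α+β) = 0.14, giving α = 0.14·25 = 3.5 and β = 25 − 3.5 = 21.5.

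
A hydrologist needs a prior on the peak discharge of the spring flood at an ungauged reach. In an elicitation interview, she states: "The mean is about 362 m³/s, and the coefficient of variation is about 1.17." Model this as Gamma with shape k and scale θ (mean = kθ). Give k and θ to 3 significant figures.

k ≈ 0.731, θ ≈ 496

For Gamma(k, scale θ): mean = kθ, variance = kθ², so CV = 1/√k.
CV = 1.17, hence k = 1/CV² = 0.731.
Then θ = mean/k = 362/0.731 = 496.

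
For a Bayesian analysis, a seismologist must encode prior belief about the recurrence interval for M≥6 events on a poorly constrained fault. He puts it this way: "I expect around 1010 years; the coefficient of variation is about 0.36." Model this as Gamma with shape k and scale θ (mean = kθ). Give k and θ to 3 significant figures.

For Gamma(k, scale θ): mean = kθ, variance = kθ², so CV = 1/√k.
CV = 0.36, hence k = 1/CV² = 7.72.
Then θ = mean/k = 1010/7.72 = 131.

k ≈ 7.72, θ ≈ 131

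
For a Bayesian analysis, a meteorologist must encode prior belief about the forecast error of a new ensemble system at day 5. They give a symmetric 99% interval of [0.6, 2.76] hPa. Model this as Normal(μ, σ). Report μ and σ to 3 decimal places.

A symmetric 99% interval runs μ ± z·σ with z = 2.576.
Half-width = 1.08, so σ = 1.08/2.576 = 0.419.
μ is the interval midpoint, 1.680.

μ = 1.680, σ = 0.419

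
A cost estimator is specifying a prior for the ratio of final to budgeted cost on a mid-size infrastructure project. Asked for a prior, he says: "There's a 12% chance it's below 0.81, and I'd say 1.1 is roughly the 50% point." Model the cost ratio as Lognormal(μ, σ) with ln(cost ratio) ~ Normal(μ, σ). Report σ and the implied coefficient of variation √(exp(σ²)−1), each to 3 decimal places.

If T ~ Lognormal(μ,σ) then ln T ~ Normal(μ,σ), so the p-quantile of ln T is μ + z_p·σ.
ln(0.81) = -0.2107 and ln(1.1) = 0.09531; z_{0.12} = -1.175, z_{0.5} = 0.
σ = (0.09531 − -0.2107)/(0 − (-1.175)) = 0.260.
μ = -0.2107 − (-1.175)·0.260 = 0.095.
CV = √(exp(σ²)−1) = √(exp(0.0678)−1) = 0.265.

σ ≈ 0.260, CV ≈ 0.265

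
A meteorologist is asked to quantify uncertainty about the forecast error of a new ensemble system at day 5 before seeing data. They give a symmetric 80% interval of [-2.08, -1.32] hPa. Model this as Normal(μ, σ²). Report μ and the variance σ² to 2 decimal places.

μ = -1.70, σ² = 0.09

A symmetric 80% interval runs μ ± z·σ with z = 1.282.
Half-width = 0.38, so σ = 0.38/1.282 = 0.297 and σ² = 0.09.
μ is the interval midpoint, -1.70.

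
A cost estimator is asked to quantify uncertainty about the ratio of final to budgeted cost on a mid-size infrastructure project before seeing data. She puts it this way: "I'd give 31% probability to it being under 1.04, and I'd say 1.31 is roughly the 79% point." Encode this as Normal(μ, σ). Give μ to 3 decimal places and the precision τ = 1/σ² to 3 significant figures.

μ = 1.143, τ = 23.3

For Normal(μ,σ), the p-quantile is μ + z_p·σ. Here z_{0.31} = -0.4959, z_{0.79} = 0.8064.
So 1.04 = μ − 0.4959σ and 1.31 = μ + 0.8064σ.
Subtracting: σ = (1.31 − 1.04)/(0.8064 − (-0.4959)) = 0.207.
Then μ = 1.04 − (-0.4959)·0.207 = 1.143.
Precision τ = 1/σ² = 1/0.2073² = 23.3.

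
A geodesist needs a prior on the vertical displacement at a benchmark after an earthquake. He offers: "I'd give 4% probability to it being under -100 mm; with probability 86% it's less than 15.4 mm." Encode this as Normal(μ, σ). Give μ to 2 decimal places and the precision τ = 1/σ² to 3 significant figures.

μ = -28.64, τ = 0.000602

For Normal(μ,σ), the p-quantile is μ + z_p·σ. Here z_{0.04} = -1.751, z_{0.86} = 1.08.
So -100 = μ − 1.751σ and 15.4 = μ + 1.08σ.
Subtracting: σ = (15.4 − -100)/(1.08 − (-1.751)) = 40.76.
Then μ = -100 − (-1.751)·40.76 = -28.64.
Precision τ = 1/σ² = 1/40.76² = 0.000602.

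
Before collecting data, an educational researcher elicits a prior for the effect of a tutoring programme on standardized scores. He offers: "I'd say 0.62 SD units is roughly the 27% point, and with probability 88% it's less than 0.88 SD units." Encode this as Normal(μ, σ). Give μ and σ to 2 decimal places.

μ = 0.71, σ = 0.15

For Normal(μ,σ), the p-quantile is μ + z_p·σ. Here z_{0.27} = -0.6128, z_{0.88} = 1.175.
So 0.62 = μ − 0.6128σ and 0.88 = μ + 1.175σ.
Subtracting: σ = (0.88 − 0.62)/(1.175 − (-0.6128)) = 0.15.
Then μ = 0.62 − (-0.6128)·0.15 = 0.71.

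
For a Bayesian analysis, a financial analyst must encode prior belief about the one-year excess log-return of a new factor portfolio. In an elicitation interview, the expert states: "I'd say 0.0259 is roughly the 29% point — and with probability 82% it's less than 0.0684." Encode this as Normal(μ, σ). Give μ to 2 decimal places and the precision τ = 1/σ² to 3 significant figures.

μ = 0.04, τ = 1190

The p-quantile of Normal(μ,σ) is μ + z_p·σ, with z_{0.29} = -0.5534 and z_{0.82} = 0.9154.
Eliminate σ: μ = (z₂·x₁ − z₁·x₂)/(z₂ − z₁) = (0.9154·0.0259 − (-0.5534)·0.0684)/1.469 = 0.04.
Then σ = (x₂ − x₁)/(z₂ − z₁) = (0.0684 − 0.0259)/1.469 = 0.03.
Precision τ = 1/σ² = 1/0.02894² = 1190.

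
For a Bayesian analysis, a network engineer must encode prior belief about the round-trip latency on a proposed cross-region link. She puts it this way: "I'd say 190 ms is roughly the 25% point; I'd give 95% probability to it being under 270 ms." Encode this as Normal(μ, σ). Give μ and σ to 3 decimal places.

The p-quantile of Normal(μ,σ) is μ + z_p·σ, with z_{0.25} = -0.6745 and z_{0.95} = 1.645.
Eliminate σ: μ = (z₂·x₁ − z₁·x₂)/(z₂ − z₁) = (1.645·190 − (-0.6745)·270)/2.319 = 213.265.
Then σ = (x₂ − x₁)/(z₂ − z₁) = (270 − 190)/2.319 = 34.493.

μ = 213.265, σ = 34.493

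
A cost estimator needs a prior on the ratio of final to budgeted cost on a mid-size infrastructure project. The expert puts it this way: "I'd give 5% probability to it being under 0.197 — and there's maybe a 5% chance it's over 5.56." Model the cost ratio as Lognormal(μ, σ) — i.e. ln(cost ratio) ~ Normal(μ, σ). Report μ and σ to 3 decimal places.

If T ~ Lognormal(μ,σ) then ln T ~ Normal(μ,σ), so the p-quantile of ln T is μ + z_p·σ.
ln(0.197) = -1.625 and ln(5.56) = 1.716; z_{0.05} = -1.645, z_{0.95} = 1.645.
σ = (1.716 − -1.625)/(1.645 − (-1.645)) = 1.015.
μ = -1.625 − (-1.645)·1.015 = 0.046.

μ ≈ 0.046, σ ≈ 1.015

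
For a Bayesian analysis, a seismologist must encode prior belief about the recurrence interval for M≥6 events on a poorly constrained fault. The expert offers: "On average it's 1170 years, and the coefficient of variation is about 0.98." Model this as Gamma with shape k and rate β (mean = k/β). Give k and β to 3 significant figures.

k ≈ 1.04, β ≈ 0.00089

For Gamma(k, rate β): mean = k/β, variance = k/β², so CV = 1/√k.
CV = 0.98, hence k = 1/CV² = 1.04.
Then β = k/mean = 1.04/1170 = 0.00089.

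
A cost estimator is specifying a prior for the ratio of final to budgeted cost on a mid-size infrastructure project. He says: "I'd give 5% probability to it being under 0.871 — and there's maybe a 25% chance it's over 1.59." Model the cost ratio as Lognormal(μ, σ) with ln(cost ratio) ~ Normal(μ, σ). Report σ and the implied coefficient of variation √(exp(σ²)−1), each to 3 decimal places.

If T ~ Lognormal(μ,σ) then ln T ~ Normal(μ,σ), so the p-quantile of ln T is μ + z_p·σ.
ln(0.871) = -0.1381 and ln(1.59) = 0.4637; z_{0.05} = -1.645, z_{0.75} = 0.6745.
σ = (0.4637 − -0.1381)/(0.6745 − (-1.645)) = 0.259.
μ = -0.1381 − (-1.645)·0.259 = 0.289.
CV = √(exp(σ²)−1) = √(exp(0.0673)−1) = 0.264.

σ ≈ 0.259, CV ≈ 0.264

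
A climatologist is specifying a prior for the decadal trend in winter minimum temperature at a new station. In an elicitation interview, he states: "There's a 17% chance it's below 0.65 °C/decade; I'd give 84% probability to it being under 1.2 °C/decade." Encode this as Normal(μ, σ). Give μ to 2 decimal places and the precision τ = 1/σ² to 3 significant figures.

For Normal(μ,σ), the p-quantile is μ + z_p·σ. Here z_{0.17} = -0.9542, z_{0.84} = 0.9945.
So 0.65 = μ − 0.9542σ and 1.2 = μ + 0.9945σ.
Subtracting: σ = (1.2 − 0.65)/(0.9945 − (-0.9542)) = 0.28.
Then μ = 0.65 − (-0.9542)·0.28 = 0.92.
Precision τ = 1/σ² = 1/0.2823² = 12.6.

μ = 0.92, τ = 12.6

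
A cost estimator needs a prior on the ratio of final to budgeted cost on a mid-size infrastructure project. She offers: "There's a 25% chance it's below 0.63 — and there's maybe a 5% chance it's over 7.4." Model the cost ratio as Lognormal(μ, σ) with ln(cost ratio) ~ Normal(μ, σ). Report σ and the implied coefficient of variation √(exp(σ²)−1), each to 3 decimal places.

If T ~ Lognormal(μ,σ) then ln T ~ Normal(μ,σ), so the p-quantile of ln T is μ + z_p·σ.
ln(0.63) = -0.462 and ln(7.4) = 2.001; z_{0.25} = -0.6745, z_{0.95} = 1.645.
σ = (2.001 − -0.462)/(1.645 − (-0.6745)) = 1.062.
μ = -0.462 − (-0.6745)·1.062 = 0.254.
CV = √(exp(σ²)−1) = √(exp(1.1282)−1) = 1.446.

σ ≈ 1.062, CV ≈ 1.446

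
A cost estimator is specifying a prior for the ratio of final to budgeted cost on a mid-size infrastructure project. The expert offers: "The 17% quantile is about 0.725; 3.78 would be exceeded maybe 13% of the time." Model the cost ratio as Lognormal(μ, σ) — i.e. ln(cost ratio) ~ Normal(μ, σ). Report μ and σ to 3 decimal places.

μ ≈ 0.436, σ ≈ 0.794

If T ~ Lognormal(μ,σ) then ln T ~ Normal(μ,σ), so the p-quantile of ln T is μ + z_p·σ.
ln(0.725) = -0.3216 and ln(3.78) = 1.33; z_{0.17} = -0.9542, z_{0.87} = 1.126.
σ = (1.33 − -0.3216)/(1.126 − (-0.9542)) = 0.794.
μ = -0.3216 − (-0.9542)·0.794 = 0.436.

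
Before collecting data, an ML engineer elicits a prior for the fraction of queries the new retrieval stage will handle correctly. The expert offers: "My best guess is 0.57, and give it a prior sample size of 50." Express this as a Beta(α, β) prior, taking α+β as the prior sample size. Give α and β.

Under the effective-sample-size interpretation, Beta(α, β) has prior mean α/(α+β) and prior sample size α+β.
So α+β = 50 and α/(α+β) = 0.57, giving α = 0.57·50 = 28.5 and β = 50 − 28.5 = 21.5.

α = 28.5, β = 21.5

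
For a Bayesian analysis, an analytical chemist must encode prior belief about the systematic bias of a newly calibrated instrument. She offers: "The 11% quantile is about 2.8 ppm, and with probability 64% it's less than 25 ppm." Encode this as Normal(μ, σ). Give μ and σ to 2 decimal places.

The p-quantile of Normal(μ,σ) is μ + z_p·σ, with z_{0.11} = -1.227 and z_{0.64} = 0.3585.
Eliminate σ: μ = (z₂·x₁ − z₁·x₂)/(z₂ − z₁) = (0.3585·2.8 − (-1.227)·25)/1.585 = 19.98.
Then σ = (x₂ − x₁)/(z₂ − z₁) = (25 − 2.8)/1.585 = 14.01.

μ = 19.98, σ = 14.01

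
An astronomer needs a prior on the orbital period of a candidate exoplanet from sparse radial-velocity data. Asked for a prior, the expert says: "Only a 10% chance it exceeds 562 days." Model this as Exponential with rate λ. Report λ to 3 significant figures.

P(T > 562.0) = e^(−λ·562.0) = 0.1, so λ = −ln(0.1)/562.0 = 0.0041.

λ ≈ 0.0041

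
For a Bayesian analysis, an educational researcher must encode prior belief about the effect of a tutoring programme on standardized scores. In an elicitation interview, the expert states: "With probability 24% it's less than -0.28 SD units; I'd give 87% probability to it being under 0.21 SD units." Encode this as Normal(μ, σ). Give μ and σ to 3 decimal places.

The p-quantile of Normal(μ,σ) is μ + z_p·σ, with z_{0.24} = -0.7063 and z_{0.87} = 1.126.
Eliminate σ: μ = (z₂·x₁ − z₁·x₂)/(z₂ − z₁) = (1.126·-0.28 − (-0.7063)·0.21)/1.833 = -0.091.
Then σ = (x₂ − x₁)/(z₂ − z₁) = (0.21 − -0.28)/1.833 = 0.267.

μ = -0.091, σ = 0.267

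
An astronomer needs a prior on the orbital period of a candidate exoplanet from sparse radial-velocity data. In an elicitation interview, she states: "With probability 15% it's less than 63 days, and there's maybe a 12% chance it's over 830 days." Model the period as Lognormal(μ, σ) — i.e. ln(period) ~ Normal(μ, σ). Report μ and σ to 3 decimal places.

If T ~ Lognormal(μ,σ) then ln T ~ Normal(μ,σ), so the p-quantile of ln T is μ + z_p·σ.
ln(63) = 4.143 and ln(830) = 6.721; z_{0.15} = -1.036, z_{0.88} = 1.175.
σ = (6.721 − 4.143)/(1.175 − (-1.036)) = 1.166.
μ = 4.143 − (-1.036)·1.166 = 5.352.

μ ≈ 5.352, σ ≈ 1.166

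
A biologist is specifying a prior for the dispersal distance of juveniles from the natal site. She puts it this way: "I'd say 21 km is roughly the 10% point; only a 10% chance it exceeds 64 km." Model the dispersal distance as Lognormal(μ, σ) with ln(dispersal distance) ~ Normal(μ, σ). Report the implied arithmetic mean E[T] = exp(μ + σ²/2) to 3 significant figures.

E[T] ≈ 40.3 km

If T ~ Lognormal(μ,σ) then ln T ~ Normal(μ,σ), so the p-quantile of ln T is μ + z_p·σ.
ln(21) = 3.045 and ln(64) = 4.159; z_{0.1} = -1.282, z_{0.9} = 1.282.
σ = (4.159 − 3.045)/(1.282 − (-1.282)) = 0.435.
μ = 3.045 − (-1.282)·0.435 = 3.602.
E[T] = exp(μ + σ²/2) = exp(3.602 + 0.0945) = 40.3 km.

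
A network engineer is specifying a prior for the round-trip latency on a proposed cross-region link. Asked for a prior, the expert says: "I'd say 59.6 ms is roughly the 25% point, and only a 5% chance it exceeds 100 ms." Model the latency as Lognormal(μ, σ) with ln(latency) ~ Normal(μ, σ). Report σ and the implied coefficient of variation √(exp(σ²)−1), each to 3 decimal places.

σ ≈ 0.223, CV ≈ 0.226

If T ~ Lognormal(μ,σ) then ln T ~ Normal(μ,σ), so the p-quantile of ln T is μ + z_p·σ.
ln(59.6) = 4.088 and ln(100) = 4.605; z_{0.25} = -0.6745, z_{0.95} = 1.645.
σ = (4.605 − 4.088)/(1.645 − (-0.6745)) = 0.223.
μ = 4.088 − (-0.6745)·0.223 = 4.238.
CV = √(exp(σ²)−1) = √(exp(0.0498)−1) = 0.226.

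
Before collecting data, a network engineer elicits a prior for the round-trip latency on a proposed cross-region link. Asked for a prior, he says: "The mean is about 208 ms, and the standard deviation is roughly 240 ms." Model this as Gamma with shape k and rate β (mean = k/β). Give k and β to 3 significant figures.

For Gamma(k, rate β): mean = k/β, variance = k/β², so CV = 1/√k.
CV = SD/mean = 240/208 = 1.154, hence k = 1/CV² = 0.751.
Then β = k/mean = 0.751/208 = 0.00361.

k ≈ 0.751, β ≈ 0.00361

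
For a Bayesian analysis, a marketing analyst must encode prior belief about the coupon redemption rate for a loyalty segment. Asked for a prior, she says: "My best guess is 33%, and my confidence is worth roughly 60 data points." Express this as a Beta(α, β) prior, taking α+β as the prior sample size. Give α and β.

α = 19.8, β = 40.2

Under the effective-sample-size interpretation, Beta(α, β) has prior mean α/(α+β) and prior sample size α+β.
So α+β = 60 and α/(α+β) = 0.33, giving α = 0.33·60 = 19.8 and β = 60 − 19.8 = 40.2.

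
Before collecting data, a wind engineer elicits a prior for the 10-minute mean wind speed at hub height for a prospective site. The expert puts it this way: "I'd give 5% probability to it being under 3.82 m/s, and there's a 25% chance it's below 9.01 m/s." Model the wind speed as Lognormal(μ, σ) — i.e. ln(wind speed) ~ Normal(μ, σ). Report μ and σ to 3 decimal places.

If T ~ Lognormal(μ,σ) then ln T ~ Normal(μ,σ), so the p-quantile of ln T is μ + z_p·σ.
ln(3.82) = 1.34 and ln(9.01) = 2.198; z_{0.05} = -1.645, z_{0.25} = -0.6745.
σ = (2.198 − 1.34)/(-0.6745 − (-1.645)) = 0.884.
μ = 1.34 − (-1.645)·0.884 = 2.795.

μ ≈ 2.795, σ ≈ 0.884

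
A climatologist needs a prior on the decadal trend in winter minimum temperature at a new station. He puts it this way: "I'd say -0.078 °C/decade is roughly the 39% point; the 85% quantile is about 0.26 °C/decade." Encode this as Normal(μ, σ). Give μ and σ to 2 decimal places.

μ = -0.01, σ = 0.26

For Normal(μ,σ), the p-quantile is μ + z_p·σ. Here z_{0.39} = -0.2793, z_{0.85} = 1.036.
So -0.078 = μ − 0.2793σ and 0.26 = μ + 1.036σ.
Subtracting: σ = (0.26 − -0.078)/(1.036 − (-0.2793)) = 0.26.
Then μ = -0.078 − (-0.2793)·0.26 = -0.01.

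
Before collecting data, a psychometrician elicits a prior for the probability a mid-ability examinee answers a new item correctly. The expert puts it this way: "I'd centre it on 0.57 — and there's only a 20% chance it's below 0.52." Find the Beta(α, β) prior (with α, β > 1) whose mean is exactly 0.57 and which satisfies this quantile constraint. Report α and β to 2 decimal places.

With mean 0.57 fixed, write α = 0.57s, β = 0.43s where s = α+β.
Need P(θ < 0.52) = 0.2 under Beta(0.57s, 0.43s). Normal approximation: (q−m)/√(m(1−m)/s) ≈ z_{0.2} = -0.842, so s ≈ 0.57·0.43·(-0.842)²/(0.52−0.57)² = 69.4.
At s = 69.4: P(θ<0.52) ≈ 0.199. Adjusting to match 0.2 gives s ≈ 69.02.
So α = 0.57·69.02 ≈ 39.34, β = 0.43·69.02 ≈ 29.68.

α ≈ 39.34, β ≈ 29.68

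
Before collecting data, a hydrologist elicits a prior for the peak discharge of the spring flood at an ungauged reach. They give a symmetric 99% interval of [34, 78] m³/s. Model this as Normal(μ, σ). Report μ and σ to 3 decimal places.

A symmetric 99% interval runs μ ± z·σ with z = 2.576.
Half-width = 22, so σ = 22/2.576 = 8.541.
μ is the interval midpoint, 56.000.

μ = 56.000, σ = 8.541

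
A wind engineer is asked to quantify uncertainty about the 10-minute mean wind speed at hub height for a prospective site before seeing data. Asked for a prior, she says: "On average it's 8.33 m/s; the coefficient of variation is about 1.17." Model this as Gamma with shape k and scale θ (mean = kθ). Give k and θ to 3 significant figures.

k ≈ 0.731, θ ≈ 11.4

For Gamma(k, scale θ): mean = kθ, variance = kθ², so CV = 1/√k.
CV = 1.17, hence k = 1/CV² = 0.731.
Then θ = mean/k = 8.33/0.731 = 11.4.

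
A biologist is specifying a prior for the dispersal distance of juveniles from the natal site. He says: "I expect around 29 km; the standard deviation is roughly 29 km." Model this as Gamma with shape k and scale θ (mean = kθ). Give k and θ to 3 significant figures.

k ≈ 1, θ ≈ 29

For Gamma(k, scale θ): mean = kθ, variance = kθ², so CV = 1/√k.
CV = SD/mean = 29/29 = 1, hence k = 1/CV² = 1.
Then θ = mean/k = 29/1 = 29.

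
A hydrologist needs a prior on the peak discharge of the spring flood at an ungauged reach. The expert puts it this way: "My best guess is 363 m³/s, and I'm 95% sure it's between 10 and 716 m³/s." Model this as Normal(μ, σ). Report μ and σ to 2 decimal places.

μ = 363.00, σ = 180.11

A symmetric 95% interval runs μ ± z·σ with z = 1.96.
Half-width = 353, so σ = 353/1.96 = 180.11.
μ is the stated best guess, 363.00.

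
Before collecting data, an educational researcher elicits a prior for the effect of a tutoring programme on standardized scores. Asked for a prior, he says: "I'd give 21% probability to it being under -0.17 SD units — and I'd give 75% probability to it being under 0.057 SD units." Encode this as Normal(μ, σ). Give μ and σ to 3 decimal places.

The p-quantile of Normal(μ,σ) is μ + z_p·σ, with z_{0.21} = -0.8064 and z_{0.75} = 0.6745.
Eliminate σ: μ = (z₂·x₁ − z₁·x₂)/(z₂ − z₁) = (0.6745·-0.17 − (-0.8064)·0.057)/1.481 = -0.046.
Then σ = (x₂ − x₁)/(z₂ − z₁) = (0.057 − -0.17)/1.481 = 0.153.

μ = -0.046, σ = 0.153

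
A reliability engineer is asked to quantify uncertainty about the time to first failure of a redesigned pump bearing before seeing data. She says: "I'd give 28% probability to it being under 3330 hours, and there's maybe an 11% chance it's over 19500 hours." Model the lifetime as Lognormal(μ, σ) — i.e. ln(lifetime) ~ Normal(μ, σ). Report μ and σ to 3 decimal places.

μ ≈ 8.680, σ ≈ 0.977

If T ~ Lognormal(μ,σ) then ln T ~ Normal(μ,σ), so the p-quantile of ln T is μ + z_p·σ.
ln(3330) = 8.111 and ln(19500) = 9.878; z_{0.28} = -0.5828, z_{0.89} = 1.227.
σ = (9.878 − 8.111)/(1.227 − (-0.5828)) = 0.977.
μ = 8.111 − (-0.5828)·0.977 = 8.680.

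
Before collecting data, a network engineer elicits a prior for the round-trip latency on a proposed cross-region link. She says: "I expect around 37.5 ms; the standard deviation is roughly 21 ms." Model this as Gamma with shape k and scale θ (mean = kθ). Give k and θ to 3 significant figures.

For Gamma(k, scale θ): mean = kθ, variance = kθ², so CV = 1/√k.
CV = SD/mean = 21/37.5 = 0.56, hence k = 1/CV² = 3.19.
Then θ = mean/k = 37.5/3.19 = 11.8.

k ≈ 3.19, θ ≈ 11.8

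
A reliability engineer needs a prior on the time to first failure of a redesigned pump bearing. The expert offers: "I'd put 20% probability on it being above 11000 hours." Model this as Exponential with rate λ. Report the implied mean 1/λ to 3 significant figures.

mean ≈ 6830 hours

P(T > 11000.0) = e^(−λ·11000.0) = 0.2, so λ = −ln(0.2)/11000.0 = 0.000146.
Mean = 1/λ = 6830 hours.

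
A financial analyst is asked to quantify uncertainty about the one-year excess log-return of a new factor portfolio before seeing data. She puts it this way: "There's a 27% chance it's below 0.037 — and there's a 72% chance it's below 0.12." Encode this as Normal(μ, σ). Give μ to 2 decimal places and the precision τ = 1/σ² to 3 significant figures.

μ = 0.08, τ = 208

The p-quantile of Normal(μ,σ) is μ + z_p·σ, with z_{0.27} = -0.6128 and z_{0.72} = 0.5828.
Eliminate σ: μ = (z₂·x₁ − z₁·x₂)/(z₂ − z₁) = (0.5828·0.037 − (-0.6128)·0.12)/1.196 = 0.08.
Then σ = (x₂ − x₁)/(z₂ − z₁) = (0.12 − 0.037)/1.196 = 0.07.
Precision τ = 1/σ² = 1/0.06942² = 208.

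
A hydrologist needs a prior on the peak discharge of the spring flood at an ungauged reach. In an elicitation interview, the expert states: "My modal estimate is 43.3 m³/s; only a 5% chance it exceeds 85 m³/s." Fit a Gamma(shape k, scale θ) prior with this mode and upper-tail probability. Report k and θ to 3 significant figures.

k ≈ 7.1, θ ≈ 7.1

Gamma(k,θ) with k>1 has mode (k−1)θ, so θ = 43.3/(k−1).
Need P(X < 85) = 0.95 with θ tied to k this way. Start at k = 2, θ = 43.3: P(X<85) ≈ 0.584.
Too low — raise k to concentrate. Iterating converges to k ≈ 7.1.
Then θ = 43.3/(7.1−1) ≈ 7.1.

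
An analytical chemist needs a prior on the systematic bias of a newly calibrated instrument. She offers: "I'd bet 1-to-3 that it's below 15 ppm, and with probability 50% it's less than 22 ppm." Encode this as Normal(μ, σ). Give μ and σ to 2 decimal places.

For Normal(μ,σ), the p-quantile is μ + z_p·σ. Here z_{0.25} = -0.6745, z_{0.5} = 0.
So 15 = μ − 0.6745σ and 22 = μ + 0σ.
Subtracting: σ = (22 − 15)/(0 − (-0.6745)) = 10.38.
Then μ = 15 − (-0.6745)·10.38 = 22.00.

μ = 22.00, σ = 10.38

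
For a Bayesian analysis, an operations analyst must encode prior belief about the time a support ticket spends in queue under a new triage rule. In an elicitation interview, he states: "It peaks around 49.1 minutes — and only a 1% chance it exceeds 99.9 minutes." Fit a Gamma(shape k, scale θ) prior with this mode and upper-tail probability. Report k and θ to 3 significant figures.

k ≈ 10.7, θ ≈ 5.06

Gamma(k,θ) with k>1 has mode (k−1)θ, so θ = 49.1/(k−1).
Need P(X < 99.9) = 0.99 with θ tied to k this way. Start at k = 2, θ = 49.1: P(X<99.9) ≈ 0.603.
Too low — raise k to concentrate. Iterating converges to k ≈ 10.7.
Then θ = 49.1/(10.7−1) ≈ 5.06.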